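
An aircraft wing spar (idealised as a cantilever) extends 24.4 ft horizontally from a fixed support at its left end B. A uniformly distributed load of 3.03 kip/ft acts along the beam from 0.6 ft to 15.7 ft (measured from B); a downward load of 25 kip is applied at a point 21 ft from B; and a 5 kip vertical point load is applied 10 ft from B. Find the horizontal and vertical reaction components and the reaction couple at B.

B_x = 0, B_y = 75.75 kip, M_B = 947.9 kip·ft

Resultant of the distributed load: 3.03 × 15.1 = 45.753 kip at 8.15 ft from B.
ΣF_x = 0: B_x = 0.
ΣF_y = 0: B_y − 3.03·15.1 − 25 − 5 = 0 → B_y = 75.75 kip.
ΣM about B: M_B − (3.03·15.1)·8.15 − 25·21 − 5·10 = 0 → M_B = 947.9 kip·ft.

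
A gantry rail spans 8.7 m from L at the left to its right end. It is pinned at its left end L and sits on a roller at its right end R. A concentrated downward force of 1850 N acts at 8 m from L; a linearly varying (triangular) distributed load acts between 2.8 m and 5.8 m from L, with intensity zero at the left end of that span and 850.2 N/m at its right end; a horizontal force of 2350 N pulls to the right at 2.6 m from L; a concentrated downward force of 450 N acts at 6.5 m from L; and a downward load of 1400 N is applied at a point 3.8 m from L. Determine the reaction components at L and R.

L_x = -2350 N, L_y = 1623 N, R_y = 3352 N

Resultant of the triangular load: ½ × 850.2 × 3 = 1275.3 N, acting at 4.8 m from L (one-third of the span from the peak).
Moments about L: R_y·8.7 − 1850·8 − (½·850.2·3)·4.8 − 450·6.5 − 1400·3.8 = 0 → R_y = 29166.44/8.7 = 3352.46 ≈ 3352 N.
ΣF_y = 0: L_y + 3352.46 − 1850 − ½·850.2·3 − 450 − 1400 = 0 → L_y = 1623 N.
ΣF_x = 0: L_x + 2350 = 0 → L_x = -2350 N.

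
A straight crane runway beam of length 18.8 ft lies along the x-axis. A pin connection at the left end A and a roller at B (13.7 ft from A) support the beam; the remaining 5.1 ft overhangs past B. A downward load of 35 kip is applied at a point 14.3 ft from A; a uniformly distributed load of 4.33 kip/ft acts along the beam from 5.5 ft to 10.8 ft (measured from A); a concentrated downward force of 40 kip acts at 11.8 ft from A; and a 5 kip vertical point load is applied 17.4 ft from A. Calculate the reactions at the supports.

Resultant of the distributed load: 4.33 × 5.3 = 22.949 kip at 8.15 ft from A.
Moments about A: B_y·13.7 − 35·14.3 − (4.33·5.3)·8.15 − 40·11.8 − 5·17.4 = 0 → B_y = 1246.53435/13.7 = 90.9879 ≈ 90.99 kip.
ΣF_y = 0: A_y + 90.9879 − 35 − 4.33·5.3 − 40 − 5 = 0 → A_y = 11.96 kip.
ΣF_x = 0: no horizontal applied forces, so A_x = 0.

A_x = 0, A_y = 11.96 kip, B_y = 90.99 kip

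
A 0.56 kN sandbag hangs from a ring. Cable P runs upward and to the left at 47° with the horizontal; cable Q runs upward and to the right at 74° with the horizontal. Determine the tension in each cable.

ΣF_x = 0: −T_P·cos47° + T_Q·cos74° = 0 → T_Q = 2.47426·T_P.
ΣF_y = 0: T_P·sin47° + T_Q·sin74° = 0.56.
Substitute: T_P·(0.731354 + 2.47426·0.961262) = 0.56 → T_P = 0.180078 ≈ 0.1801 kN.
Then T_Q = 2.47426 × 0.180078 = 0.4456 kN.

T_P = 0.1801 kN, T_Q = 0.4456 kN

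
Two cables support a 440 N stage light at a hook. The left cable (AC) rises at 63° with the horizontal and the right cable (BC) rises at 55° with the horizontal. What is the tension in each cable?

T_AC = 285.8 N, T_BC = 226.2 N

ΣF_x = 0: −T_AC·cos63° + T_BC·cos55° = 0 → T_BC = 0.791508·T_AC.
ΣF_y = 0: T_AC·sin63° + T_BC·sin55° = 440.
Substitute: T_AC·(0.891007 + 0.791508·0.819152) = 440 → T_AC = 285.831 ≈ 285.8 N.
Then T_BC = 0.791508 × 285.831 = 226.2 N.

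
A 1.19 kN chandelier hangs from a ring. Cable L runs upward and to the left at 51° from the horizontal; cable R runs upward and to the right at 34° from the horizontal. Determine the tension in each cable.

ΣF_x = 0: −T_L·cos51° + T_R·cos34° = 0 → T_R = 0.759098·T_L.
ΣF_y = 0: T_L·sin51° + T_R·sin34° = 1.19.
Substitute: T_L·(0.777146 + 0.759098·0.559193) = 1.19 → T_L = 0.990323 ≈ 0.9903 kN.
Then T_R = 0.759098 × 0.990323 = 0.7518 kN.

T_L = 0.9903 kN, T_R = 0.7518 kN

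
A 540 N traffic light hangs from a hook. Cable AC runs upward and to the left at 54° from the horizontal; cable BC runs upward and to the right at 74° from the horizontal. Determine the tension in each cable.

T_AC = 188.9 N, T_BC = 402.8 N

ΣF_x = 0: −T_AC·cos54° + T_BC·cos74° = 0 → T_BC = 2.13246·T_AC.
ΣF_y = 0: T_AC·sin54° + T_BC·sin74° = 540.
Substitute: T_AC·(0.809017 + 2.13246·0.961262) = 540 → T_AC = 188.886 ≈ 188.9 N.
Then T_BC = 2.13246 × 188.886 = 402.8 N.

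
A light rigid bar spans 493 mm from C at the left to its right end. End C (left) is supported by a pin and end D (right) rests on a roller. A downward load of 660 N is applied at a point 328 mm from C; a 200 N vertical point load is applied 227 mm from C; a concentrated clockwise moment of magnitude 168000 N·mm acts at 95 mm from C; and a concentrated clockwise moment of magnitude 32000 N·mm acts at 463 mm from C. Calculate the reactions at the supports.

ΣM about C: D_y·493 − 660·328 − 200·227 − 168000 − 32000 = 0 → D_y = 461880/493 = 936.876 ≈ 936.9 N.
ΣF_y = 0: C_y + 936.876 − 660 − 200 = 0 → C_y = -76.88 N.
ΣF_x = 0: no horizontal applied forces, so C_x = 0.

C_x = 0, C_y = -76.88 N, D_y = 936.9 N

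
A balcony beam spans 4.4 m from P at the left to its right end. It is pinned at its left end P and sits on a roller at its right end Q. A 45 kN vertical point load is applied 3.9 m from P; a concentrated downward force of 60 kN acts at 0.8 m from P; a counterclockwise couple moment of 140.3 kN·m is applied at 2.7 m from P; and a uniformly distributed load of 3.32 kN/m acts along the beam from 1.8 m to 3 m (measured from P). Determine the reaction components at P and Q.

Resultant of the distributed load: 3.32 × 1.2 = 3.984 kN at 2.4 m from P.
Taking moments about P: Q_y·4.4 − 45·3.9 − 60·0.8 + 140.3 − (3.32·1.2)·2.4 = 0 → Q_y = 92.7616/4.4 = 21.0822 ≈ 21.08 kN.
ΣF_y = 0: P_y + 21.0822 − 45 − 60 − 3.32·1.2 = 0 → P_y = 87.90 kN.
ΣF_x = 0: no horizontal applied forces, so P_x = 0.

P_x = 0, P_y = 87.90 kN, Q_y = 21.08 kN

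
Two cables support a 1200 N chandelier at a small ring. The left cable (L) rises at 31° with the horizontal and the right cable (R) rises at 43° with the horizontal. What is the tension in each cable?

ΣF_x = 0: −T_L·cos31° + T_R·cos43° = 0 → T_R = 1.17203·T_L.
ΣF_y = 0: T_L·sin31° + T_R·sin43° = 1200.
Substitute: T_L·(0.515038 + 1.17203·0.681998) = 1200 → T_L = 912.992 ≈ 913.0 N.
Then T_R = 1.17203 × 912.992 = 1070 N.

T_L = 913.0 N, T_R = 1070 N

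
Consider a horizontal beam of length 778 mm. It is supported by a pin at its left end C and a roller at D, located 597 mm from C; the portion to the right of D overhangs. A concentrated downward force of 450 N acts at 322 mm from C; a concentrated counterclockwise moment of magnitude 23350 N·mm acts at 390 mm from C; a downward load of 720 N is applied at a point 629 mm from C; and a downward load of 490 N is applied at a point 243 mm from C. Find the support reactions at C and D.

C_x = 0, C_y = 498.4 N, D_y = 1162 N

Moments about C: D_y·597 − 450·322 + 23350 − 720·629 − 490·243 = 0 → D_y = 693500/597 = 1161.64 ≈ 1162 N.
ΣF_y = 0: C_y + 1161.64 − 450 − 720 − 490 = 0 → C_y = 498.4 N.
ΣF_x = 0: no horizontal applied forces, so C_x = 0.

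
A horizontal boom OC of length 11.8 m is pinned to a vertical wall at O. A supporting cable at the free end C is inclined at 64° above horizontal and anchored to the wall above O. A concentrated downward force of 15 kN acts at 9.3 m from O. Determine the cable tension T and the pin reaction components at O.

T = 13.15 kN, O_x = 5.766 kN, O_y = 3.178 kN

ΣM about O: T·sin64°·11.8 − 15·9.3 = 0 → T = 139.5/(11.8·0.898794) = 13.1532 ≈ 13.15 kN.
ΣF_x = 0: O_x − T·cos64° = 0 → O_x = 13.1532 × 0.438371 = 5.766 kN.
ΣF_y = 0: O_y + T·sin64° − 15 = 0 → O_y = 15 − 13.1532 × 0.898794 = 3.178 kN.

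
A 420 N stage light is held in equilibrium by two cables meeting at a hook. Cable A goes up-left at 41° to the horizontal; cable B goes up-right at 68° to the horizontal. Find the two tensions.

T_A = 166.4 N, T_B = 335.2 N

ΣF_x = 0: −T_A·cos41° + T_B·cos68° = 0 → T_B = 2.01467·T_A.
ΣF_y = 0: T_A·sin41° + T_B·sin68° = 420.
Substitute: T_A·(0.656059 + 2.01467·0.927184) = 420 → T_A = 166.401 ≈ 166.4 N.
Then T_B = 2.01467 × 166.401 = 335.2 N.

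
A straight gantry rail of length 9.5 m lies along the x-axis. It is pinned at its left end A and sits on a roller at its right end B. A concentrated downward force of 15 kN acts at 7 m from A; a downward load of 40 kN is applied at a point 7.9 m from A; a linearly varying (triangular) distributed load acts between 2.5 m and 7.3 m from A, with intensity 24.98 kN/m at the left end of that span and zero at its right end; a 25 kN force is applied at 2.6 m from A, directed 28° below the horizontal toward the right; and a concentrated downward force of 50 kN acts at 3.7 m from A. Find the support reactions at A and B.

Resultant of the triangular load: ½ × 24.98 × 4.8 = 59.952 kN, acting at 4.1 m from A (one-third of the span from the peak).
ΣM about A: B_y·9.5 − 15·7 − 40·7.9 − (½·24.98·4.8)·4.1 − 25·sin28°·2.6 − 50·3.7 = 0 → B_y = 882.319/9.5 = 92.8757 ≈ 92.88 kN.
ΣF_y = 0: A_y + 92.8757 − 15 − 40 − ½·24.98·4.8 − 25·sin28° − 50 = 0 → A_y = 83.81 kN.
ΣF_x = 0: A_x + 25·cos28° = 0 → A_x = -22.07 kN.

A_x = -22.07 kN, A_y = 83.81 kN, B_y = 92.88 kN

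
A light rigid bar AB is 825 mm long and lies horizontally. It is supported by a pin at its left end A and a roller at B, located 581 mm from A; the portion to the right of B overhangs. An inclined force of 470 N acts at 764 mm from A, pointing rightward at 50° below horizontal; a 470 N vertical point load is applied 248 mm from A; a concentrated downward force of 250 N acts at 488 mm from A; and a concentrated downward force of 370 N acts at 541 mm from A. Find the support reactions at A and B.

ΣM about A: B_y·581 − 470·sin50°·764 − 470·248 − 250·488 − 370·541 = 0 → B_y = 713801/581 = 1228.57 ≈ 1229 N.
ΣF_y = 0: A_y + 1228.57 − 470·sin50° − 470 − 250 − 370 = 0 → A_y = 221.5 N.
ΣF_x = 0: A_x + 470·cos50° = 0 → A_x = -302.1 N.

A_x = -302.1 N, A_y = 221.5 N, B_y = 1229 N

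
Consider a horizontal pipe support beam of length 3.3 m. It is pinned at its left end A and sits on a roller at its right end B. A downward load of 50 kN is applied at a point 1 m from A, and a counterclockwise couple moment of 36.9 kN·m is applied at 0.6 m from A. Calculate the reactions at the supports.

A_x = 0, A_y = 46.03 kN, B_y = 3.970 kN

ΣM about A: B_y·3.3 − 50·1 + 36.9 = 0 → B_y = 13.1/3.3 = 3.9697 ≈ 3.970 kN.
ΣF_y = 0: A_y + 3.9697 − 50 = 0 → A_y = 46.03 kN.
ΣF_x = 0: no horizontal applied forces, so A_x = 0.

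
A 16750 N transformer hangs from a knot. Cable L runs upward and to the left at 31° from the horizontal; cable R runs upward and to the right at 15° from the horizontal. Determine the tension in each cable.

ΣF_x = 0: −T_L·cos31° + T_R·cos15° = 0 → T_R = 0.887405·T_L.
ΣF_y = 0: T_L·sin31° + T_R·sin15° = 16750.
Substitute: T_L·(0.515038 + 0.887405·0.258819) = 16750 → T_L = 22491.8 ≈ 22490 N.
Then T_R = 0.887405 × 22491.8 = 19960 N.

T_L = 22490 N, T_R = 19960 N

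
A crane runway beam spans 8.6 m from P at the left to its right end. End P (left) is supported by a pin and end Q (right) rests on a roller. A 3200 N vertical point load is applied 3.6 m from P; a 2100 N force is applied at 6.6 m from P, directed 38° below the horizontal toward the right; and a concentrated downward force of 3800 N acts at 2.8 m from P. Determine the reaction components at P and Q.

P_x = -1655 N, P_y = 4724 N, Q_y = 3569 N

Taking moments about P: Q_y·8.6 − 3200·3.6 − 2100·sin38°·6.6 − 3800·2.8 = 0 → Q_y = 30693.1/8.6 = 3568.97 ≈ 3569 N.
ΣF_y = 0: P_y + 3568.97 − 3200 − 2100·sin38° − 3800 = 0 → P_y = 4724 N.
ΣF_x = 0: P_x + 2100·cos38° = 0 → P_x = -1655 N.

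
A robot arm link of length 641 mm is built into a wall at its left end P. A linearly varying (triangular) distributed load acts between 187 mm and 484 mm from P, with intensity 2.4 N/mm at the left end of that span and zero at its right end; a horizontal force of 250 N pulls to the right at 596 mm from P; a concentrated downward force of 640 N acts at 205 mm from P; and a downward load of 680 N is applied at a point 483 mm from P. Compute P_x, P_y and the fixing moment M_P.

P_x = -250.0 N, P_y = 1676 N, M_P = 561600 N·mm

Resultant of the triangular load: ½ × 2.4 × 297 = 356.4 N, acting at 286 mm from P (one-third of the span from the peak).
ΣF_x = 0: P_x + 250 = 0 → P_x = -250.0 N.
ΣF_y = 0: P_y − ½·2.4·297 − 640 − 680 = 0 → P_y = 1676 N.
ΣM about P: M_P − (½·2.4·297)·286 − 640·205 − 680·483 = 0 → M_P = 561600 N·mm.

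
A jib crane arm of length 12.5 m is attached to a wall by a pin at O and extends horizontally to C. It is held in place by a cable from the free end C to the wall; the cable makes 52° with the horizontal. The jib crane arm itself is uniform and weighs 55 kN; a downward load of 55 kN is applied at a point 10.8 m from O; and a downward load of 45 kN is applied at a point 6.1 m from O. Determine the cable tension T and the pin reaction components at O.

T = 123.1 kN, O_x = 75.77 kN, O_y = 58.02 kN

ΣM about O: T·sin52°·12.5 − 55·6.25 − 55·10.8 − 45·6.1 = 0 → T = 1212.25/(12.5·0.788011) = 123.069 ≈ 123.1 kN.
ΣF_x = 0: O_x − T·cos52° = 0 → O_x = 123.069 × 0.615661 = 75.77 kN.
ΣF_y = 0: O_y + T·sin52° − 55 − 55 − 45 = 0 → O_y = 155 − 123.069 × 0.788011 = 58.02 kN.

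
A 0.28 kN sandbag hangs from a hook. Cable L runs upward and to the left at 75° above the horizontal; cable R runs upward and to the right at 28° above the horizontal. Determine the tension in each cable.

T_L = 0.2537 kN, T_R = 0.07438 kN

ΣF_x = 0: −T_L·cos75° + T_R·cos28° = 0 → T_R = 0.293131·T_L.
ΣF_y = 0: T_L·sin75° + T_R·sin28° = 0.28.
Substitute: T_L·(0.965926 + 0.293131·0.469472) = 0.28 → T_L = 0.253728 ≈ 0.2537 kN.
Then T_R = 0.293131 × 0.253728 = 0.07438 kN.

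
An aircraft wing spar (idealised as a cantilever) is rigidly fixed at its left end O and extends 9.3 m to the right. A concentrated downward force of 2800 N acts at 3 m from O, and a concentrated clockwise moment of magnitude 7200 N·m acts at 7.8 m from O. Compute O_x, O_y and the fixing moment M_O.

O_x = 0, O_y = 2800 N, M_O = 15600 N·m

ΣF_x = 0: O_x = 0.
ΣF_y = 0: O_y − 2800 = 0 → O_y = 2800 N.
ΣM about O: M_O − 2800·3 − 7200 = 0 → M_O = 15600 N·m.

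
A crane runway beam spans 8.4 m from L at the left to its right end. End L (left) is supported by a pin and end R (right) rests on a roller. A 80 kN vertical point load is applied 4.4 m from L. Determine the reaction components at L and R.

Moments about L: R_y·8.4 − 80·4.4 = 0 → R_y = 352/8.4 = 41.9048 ≈ 41.90 kN.
ΣF_y = 0: L_y + 41.9048 − 80 = 0 → L_y = 38.10 kN.
ΣF_x = 0: no horizontal applied forces, so L_x = 0.

L_x = 0, L_y = 38.10 kN, R_y = 41.90 kN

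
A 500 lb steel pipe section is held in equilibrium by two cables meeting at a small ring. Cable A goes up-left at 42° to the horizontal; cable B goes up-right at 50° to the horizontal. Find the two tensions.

ΣF_x = 0: −T_A·cos42° + T_B·cos50° = 0 → T_B = 1.15613·T_A.
ΣF_y = 0: T_A·sin42° + T_B·sin50° = 500.
Substitute: T_A·(0.669131 + 1.15613·0.766044) = 500 → T_A = 321.589 ≈ 321.6 lb.
Then T_B = 1.15613 × 321.589 = 371.8 lb.

T_A = 321.6 lb, T_B = 371.8 lb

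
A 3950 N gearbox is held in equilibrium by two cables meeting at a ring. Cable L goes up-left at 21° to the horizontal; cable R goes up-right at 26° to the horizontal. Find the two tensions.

ΣF_x = 0: −T_L·cos21° + T_R·cos26° = 0 → T_R = 1.0387·T_L.
ΣF_y = 0: T_L·sin21° + T_R·sin26° = 3950.
Substitute: T_L·(0.358368 + 1.0387·0.438371) = 3950 → T_L = 4854.35 ≈ 4854 N.
Then T_R = 1.0387 × 4854.35 = 5042 N.

T_L = 4854 N, T_R = 5042 N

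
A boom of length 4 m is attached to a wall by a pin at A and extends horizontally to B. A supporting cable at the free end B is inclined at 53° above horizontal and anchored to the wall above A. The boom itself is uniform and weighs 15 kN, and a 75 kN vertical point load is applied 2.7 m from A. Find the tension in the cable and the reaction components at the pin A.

ΣM about A: T·sin53°·4 − 15·2 − 75·2.7 = 0 → T = 232.5/(4·0.798636) = 72.7803 ≈ 72.78 kN.
ΣF_x = 0: A_x − T·cos53° = 0 → A_x = 72.7803 × 0.601815 = 43.80 kN.
ΣF_y = 0: A_y + T·sin53° − 15 − 75 = 0 → A_y = 90 − 72.7803 × 0.798636 = 31.88 kN.

T = 72.78 kN, A_x = 43.80 kN, A_y = 31.88 kN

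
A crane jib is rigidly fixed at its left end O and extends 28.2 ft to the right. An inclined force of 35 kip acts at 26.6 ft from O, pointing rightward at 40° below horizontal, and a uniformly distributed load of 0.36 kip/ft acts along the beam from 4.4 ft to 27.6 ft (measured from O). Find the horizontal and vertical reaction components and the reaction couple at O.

O_x = -26.81 kip, O_y = 30.85 kip, M_O = 732.1 kip·ft

Resultant of the distributed load: 0.36 × 23.2 = 8.352 kip at 16 ft from O.
ΣF_x = 0: O_x + 35·cos40° = 0 → O_x = -26.81 kip.
ΣF_y = 0: O_y − 35·sin40° − 0.36·23.2 = 0 → O_y = 30.85 kip.
ΣM about O: M_O − 35·sin40°·26.6 − (0.36·23.2)·16 = 0 → M_O = 732.1 kip·ft.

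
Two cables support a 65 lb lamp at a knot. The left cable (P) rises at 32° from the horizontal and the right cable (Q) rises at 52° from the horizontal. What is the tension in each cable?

T_P = 40.24 lb, T_Q = 55.43 lb

ΣF_x = 0: −T_P·cos32° + T_Q·cos52° = 0 → T_Q = 1.37746·T_P.
ΣF_y = 0: T_P·sin32° + T_Q·sin52° = 65.
Substitute: T_P·(0.529919 + 1.37746·0.788011) = 65 → T_P = 40.2384 ≈ 40.24 lb.
Then T_Q = 1.37746 × 40.2384 = 55.43 lb.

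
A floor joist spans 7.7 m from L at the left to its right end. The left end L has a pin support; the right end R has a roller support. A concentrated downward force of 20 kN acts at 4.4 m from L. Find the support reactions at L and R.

ΣM about L: R_y·7.7 − 20·4.4 = 0 → R_y = 88/7.7 = 11.4286 ≈ 11.43 kN.
ΣF_y = 0: L_y + 11.4286 − 20 = 0 → L_y = 8.571 kN.
ΣF_x = 0: no horizontal applied forces, so L_x = 0.

L_x = 0, L_y = 8.571 kN, R_y = 11.43 kN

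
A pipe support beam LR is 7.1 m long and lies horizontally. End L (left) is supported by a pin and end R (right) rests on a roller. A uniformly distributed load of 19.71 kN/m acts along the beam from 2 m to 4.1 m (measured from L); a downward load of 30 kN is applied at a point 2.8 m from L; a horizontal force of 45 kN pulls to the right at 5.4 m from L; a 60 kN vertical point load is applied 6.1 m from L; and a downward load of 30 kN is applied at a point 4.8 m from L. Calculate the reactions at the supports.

L_x = -45.00 kN, L_y = 59.95 kN, R_y = 101.4 kN

Resultant of the distributed load: 19.71 × 2.1 = 41.391 kN at 3.05 m from L.
Moments about L: R_y·7.1 − (19.71·2.1)·3.05 − 30·2.8 − 60·6.1 − 30·4.8 = 0 → R_y = 720.24255/7.1 = 101.443 ≈ 101.4 kN.
ΣF_y = 0: L_y + 101.443 − 19.71·2.1 − 30 − 60 − 30 = 0 → L_y = 59.95 kN.
ΣF_x = 0: L_x + 45 = 0 → L_x = -45.00 kN.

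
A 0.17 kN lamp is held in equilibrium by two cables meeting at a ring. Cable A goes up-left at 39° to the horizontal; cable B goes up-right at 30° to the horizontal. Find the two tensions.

ΣF_x = 0: −T_A·cos39° + T_B·cos30° = 0 → T_B = 0.897371·T_A.
ΣF_y = 0: T_A·sin39° + T_B·sin30° = 0.17.
Substitute: T_A·(0.62932 + 0.897371·0.5) = 0.17 → T_A = 0.157699 ≈ 0.1577 kN.
Then T_B = 0.897371 × 0.157699 = 0.1415 kN.

T_A = 0.1577 kN, T_B = 0.1415 kN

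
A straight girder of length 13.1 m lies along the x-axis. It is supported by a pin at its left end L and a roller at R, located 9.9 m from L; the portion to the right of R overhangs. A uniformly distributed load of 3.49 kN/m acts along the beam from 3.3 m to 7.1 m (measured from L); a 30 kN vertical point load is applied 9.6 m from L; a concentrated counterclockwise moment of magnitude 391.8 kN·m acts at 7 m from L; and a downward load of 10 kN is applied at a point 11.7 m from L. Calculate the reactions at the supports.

Resultant of the distributed load: 3.49 × 3.8 = 13.262 kN at 5.2 m from L.
Taking moments about L: R_y·9.9 − (3.49·3.8)·5.2 − 30·9.6 + 391.8 − 10·11.7 = 0 → R_y = 82.1624/9.9 = 8.29923 ≈ 8.299 kN.
ΣF_y = 0: L_y + 8.29923 − 3.49·3.8 − 30 − 10 = 0 → L_y = 44.96 kN.
ΣF_x = 0: no horizontal applied forces, so L_x = 0.

L_x = 0, L_y = 44.96 kN, R_y = 8.299 kN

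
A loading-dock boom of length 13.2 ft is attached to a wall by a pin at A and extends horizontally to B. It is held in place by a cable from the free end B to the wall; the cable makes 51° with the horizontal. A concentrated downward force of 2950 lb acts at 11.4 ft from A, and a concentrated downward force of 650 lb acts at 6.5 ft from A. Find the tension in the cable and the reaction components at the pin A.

T = 3690 lb, A_x = 2322 lb, A_y = 732.2 lb

ΣM about A: T·sin51°·13.2 − 2950·11.4 − 650·6.5 = 0 → T = 37855/(13.2·0.777146) = 3690.17 ≈ 3690 lb.
ΣF_x = 0: A_x − T·cos51° = 0 → A_x = 3690.17 × 0.62932 = 2322 lb.
ΣF_y = 0: A_y + T·sin51° − 2950 − 650 = 0 → A_y = 3600 − 3690.17 × 0.777146 = 732.2 lb.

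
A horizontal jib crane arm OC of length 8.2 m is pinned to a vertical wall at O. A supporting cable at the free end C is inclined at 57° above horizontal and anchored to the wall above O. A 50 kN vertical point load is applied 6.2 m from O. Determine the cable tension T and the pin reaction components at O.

ΣM about O: T·sin57°·8.2 − 50·6.2 = 0 → T = 310/(8.2·0.838671) = 45.0771 ≈ 45.08 kN.
ΣF_x = 0: O_x − T·cos57° = 0 → O_x = 45.0771 × 0.544639 = 24.55 kN.
ΣF_y = 0: O_y + T·sin57° − 50 = 0 → O_y = 50 − 45.0771 × 0.838671 = 12.20 kN.

T = 45.08 kN, O_x = 24.55 kN, O_y = 12.20 kN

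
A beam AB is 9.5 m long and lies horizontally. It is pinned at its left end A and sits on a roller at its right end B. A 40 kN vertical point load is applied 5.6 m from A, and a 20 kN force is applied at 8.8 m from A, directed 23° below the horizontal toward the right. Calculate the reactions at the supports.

A_x = -18.41 kN, A_y = 17.00 kN, B_y = 30.82 kN

ΣM about A: B_y·9.5 − 40·5.6 − 20·sin23°·8.8 = 0 → B_y = 292.769/9.5 = 30.8178 ≈ 30.82 kN.
ΣF_y = 0: A_y + 30.8178 − 40 − 20·sin23° = 0 → A_y = 17.00 kN.
ΣF_x = 0: A_x + 20·cos23° = 0 → A_x = -18.41 kN.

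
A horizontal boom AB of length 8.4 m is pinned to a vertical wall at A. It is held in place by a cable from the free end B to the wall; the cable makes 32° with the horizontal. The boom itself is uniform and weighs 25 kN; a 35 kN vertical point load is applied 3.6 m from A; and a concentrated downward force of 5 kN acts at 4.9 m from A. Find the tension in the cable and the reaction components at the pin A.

ΣM about A: T·sin32°·8.4 − 25·4.2 − 35·3.6 − 5·4.9 = 0 → T = 255.5/(8.4·0.529919) = 57.3987 ≈ 57.40 kN.
ΣF_x = 0: A_x − T·cos32° = 0 → A_x = 57.3987 × 0.848048 = 48.68 kN.
ΣF_y = 0: A_y + T·sin32° − 25 − 35 − 5 = 0 → A_y = 65 − 57.3987 × 0.529919 = 34.58 kN.

T = 57.40 kN, A_x = 48.68 kN, A_y = 34.58 kN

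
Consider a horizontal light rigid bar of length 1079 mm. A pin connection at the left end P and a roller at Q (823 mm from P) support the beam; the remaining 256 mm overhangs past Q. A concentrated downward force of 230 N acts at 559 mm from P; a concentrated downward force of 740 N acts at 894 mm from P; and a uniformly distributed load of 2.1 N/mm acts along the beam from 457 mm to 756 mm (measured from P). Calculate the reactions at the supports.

Resultant of the distributed load: 2.1 × 299 = 627.9 N at 606.5 mm from P.
ΣM about P: Q_y·823 − 230·559 − 740·894 − (2.1·299)·606.5 = 0 → Q_y = 1170951.35/823 = 1422.78 ≈ 1423 N.
ΣF_y = 0: P_y + 1422.78 − 230 − 740 − 2.1·299 = 0 → P_y = 175.1 N.
ΣF_x = 0: no horizontal applied forces, so P_x = 0.

P_x = 0, P_y = 175.1 N, Q_y = 1423 N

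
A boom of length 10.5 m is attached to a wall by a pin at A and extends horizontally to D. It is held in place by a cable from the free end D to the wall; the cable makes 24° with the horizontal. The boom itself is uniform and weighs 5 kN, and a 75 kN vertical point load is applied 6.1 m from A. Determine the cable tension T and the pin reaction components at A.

ΣM about A: T·sin24°·10.5 − 5·5.25 − 75·6.1 = 0 → T = 483.75/(10.5·0.406737) = 113.271 ≈ 113.3 kN.
ΣF_x = 0: A_x − T·cos24° = 0 → A_x = 113.271 × 0.913545 = 103.5 kN.
ΣF_y = 0: A_y + T·sin24° − 5 − 75 = 0 → A_y = 80 − 113.271 × 0.406737 = 33.93 kN.

T = 113.3 kN, A_x = 103.5 kN, A_y = 33.93 kN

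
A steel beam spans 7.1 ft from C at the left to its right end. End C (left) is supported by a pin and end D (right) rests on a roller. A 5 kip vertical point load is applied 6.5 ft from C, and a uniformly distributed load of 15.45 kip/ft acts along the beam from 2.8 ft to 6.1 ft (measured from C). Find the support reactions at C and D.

C_x = 0, C_y = 19.45 kip, D_y = 36.53 kip

Resultant of the distributed load: 15.45 × 3.3 = 50.985 kip at 4.45 ft from C.
Moments about C: D_y·7.1 − 5·6.5 − (15.45·3.3)·4.45 = 0 → D_y = 259.38325/7.1 = 36.5329 ≈ 36.53 kip.
ΣF_y = 0: C_y + 36.5329 − 5 − 15.45·3.3 = 0 → C_y = 19.45 kip.
ΣF_x = 0: no horizontal applied forces, so C_x = 0.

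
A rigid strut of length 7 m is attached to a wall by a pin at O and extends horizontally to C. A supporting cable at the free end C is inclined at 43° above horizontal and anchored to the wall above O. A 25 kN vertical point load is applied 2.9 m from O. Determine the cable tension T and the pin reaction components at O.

ΣM about O: T·sin43°·7 − 25·2.9 = 0 → T = 72.5/(7·0.681998) = 15.1865 ≈ 15.19 kN.
ΣF_x = 0: O_x − T·cos43° = 0 → O_x = 15.1865 × 0.731354 = 11.11 kN.
ΣF_y = 0: O_y + T·sin43° − 25 = 0 → O_y = 25 − 15.1865 × 0.681998 = 14.64 kN.

T = 15.19 kN, O_x = 11.11 kN, O_y = 14.64 kN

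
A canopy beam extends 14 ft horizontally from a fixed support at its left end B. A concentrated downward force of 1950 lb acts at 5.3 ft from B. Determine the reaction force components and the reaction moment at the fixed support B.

ΣF_x = 0: B_x = 0.
ΣF_y = 0: B_y − 1950 = 0 → B_y = 1950 lb.
ΣM about B: M_B − 1950·5.3 = 0 → M_B = 10340 lb·ft.

B_x = 0, B_y = 1950 lb, M_B = 10340 lb·ft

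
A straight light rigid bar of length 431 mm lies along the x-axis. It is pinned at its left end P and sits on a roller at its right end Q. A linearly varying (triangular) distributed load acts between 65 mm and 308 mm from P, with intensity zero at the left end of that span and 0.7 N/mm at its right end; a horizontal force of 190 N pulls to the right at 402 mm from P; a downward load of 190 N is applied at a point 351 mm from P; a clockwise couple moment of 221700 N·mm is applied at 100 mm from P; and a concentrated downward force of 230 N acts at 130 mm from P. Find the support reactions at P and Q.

P_x = -190.0 N, P_y = -278.2 N, Q_y = 783.3 N

Resultant of the triangular load: ½ × 0.7 × 243 = 85.05 N, acting at 227 mm from P (one-third of the span from the peak).
ΣM about P: Q_y·431 − (½·0.7·243)·227 − 190·351 − 221700 − 230·130 = 0 → Q_y = 337596.35/431 = 783.286 ≈ 783.3 N.
ΣF_y = 0: P_y + 783.286 − ½·0.7·243 − 190 − 230 = 0 → P_y = -278.2 N.
ΣF_x = 0: P_x + 190 = 0 → P_x = -190.0 N.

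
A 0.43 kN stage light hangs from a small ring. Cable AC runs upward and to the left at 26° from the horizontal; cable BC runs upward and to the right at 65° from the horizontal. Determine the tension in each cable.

T_AC = 0.1818 kN, T_BC = 0.3865 kN

ΣF_x = 0: −T_AC·cos26° + T_BC·cos65° = 0 → T_BC = 2.12673·T_AC.
ΣF_y = 0: T_AC·sin26° + T_BC·sin65° = 0.43.
Substitute: T_AC·(0.438371 + 2.12673·0.906308) = 0.43 → T_AC = 0.181753 ≈ 0.1818 kN.
Then T_BC = 2.12673 × 0.181753 = 0.3865 kN.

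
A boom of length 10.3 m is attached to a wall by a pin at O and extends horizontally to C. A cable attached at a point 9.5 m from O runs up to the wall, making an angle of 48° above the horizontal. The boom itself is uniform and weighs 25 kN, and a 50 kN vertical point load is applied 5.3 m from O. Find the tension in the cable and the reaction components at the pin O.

ΣM about O: T·sin48°·9.5 − 25·5.15 − 50·5.3 = 0 → T = 393.75/(9.5·0.743145) = 55.7729 ≈ 55.77 kN.
ΣF_x = 0: O_x − T·cos48° = 0 → O_x = 55.7729 × 0.669131 = 37.32 kN.
ΣF_y = 0: O_y + T·sin48° − 25 − 50 = 0 → O_y = 75 − 55.7729 × 0.743145 = 33.55 kN.

T = 55.77 kN, O_x = 37.32 kN, O_y = 33.55 kN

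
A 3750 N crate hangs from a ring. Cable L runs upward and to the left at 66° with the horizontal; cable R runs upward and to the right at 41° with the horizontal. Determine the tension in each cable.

ΣF_x = 0: −T_L·cos66° + T_R·cos41° = 0 → T_R = 0.538931·T_L.
ΣF_y = 0: T_L·sin66° + T_R·sin41° = 3750.
Substitute: T_L·(0.913545 + 0.538931·0.656059) = 3750 → T_L = 2959.48 ≈ 2959 N.
Then T_R = 0.538931 × 2959.48 = 1595 N.

T_L = 2959 N, T_R = 1595 N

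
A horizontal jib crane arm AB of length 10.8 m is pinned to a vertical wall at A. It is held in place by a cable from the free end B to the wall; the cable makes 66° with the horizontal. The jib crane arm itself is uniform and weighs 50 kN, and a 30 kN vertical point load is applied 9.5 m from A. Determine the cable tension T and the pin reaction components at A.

T = 56.25 kN, A_x = 22.88 kN, A_y = 28.61 kN

ΣM about A: T·sin66°·10.8 − 50·5.4 − 30·9.5 = 0 → T = 555/(10.8·0.913545) = 56.2522 ≈ 56.25 kN.
ΣF_x = 0: A_x − T·cos66° = 0 → A_x = 56.2522 × 0.406737 = 22.88 kN.
ΣF_y = 0: A_y + T·sin66° − 50 − 30 = 0 → A_y = 80 − 56.2522 × 0.913545 = 28.61 kN.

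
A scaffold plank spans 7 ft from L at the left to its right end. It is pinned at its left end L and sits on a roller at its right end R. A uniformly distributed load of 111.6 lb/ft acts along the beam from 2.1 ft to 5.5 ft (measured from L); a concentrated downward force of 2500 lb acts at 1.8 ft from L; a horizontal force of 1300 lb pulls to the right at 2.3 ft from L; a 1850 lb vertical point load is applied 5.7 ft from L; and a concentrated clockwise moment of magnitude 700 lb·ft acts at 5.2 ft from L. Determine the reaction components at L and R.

Resultant of the distributed load: 111.6 × 3.4 = 379.44 lb at 3.8 ft from L.
Moments about L: R_y·7 − (111.6·3.4)·3.8 − 2500·1.8 − 1850·5.7 − 700 = 0 → R_y = 17186.872/7 = 2455.27 ≈ 2455 lb.
ΣF_y = 0: L_y + 2455.27 − 111.6·3.4 − 2500 − 1850 = 0 → L_y = 2274 lb.
ΣF_x = 0: L_x + 1300 = 0 → L_x = -1300 lb.

L_x = -1300 lb, L_y = 2274 lb, R_y = 2455 lb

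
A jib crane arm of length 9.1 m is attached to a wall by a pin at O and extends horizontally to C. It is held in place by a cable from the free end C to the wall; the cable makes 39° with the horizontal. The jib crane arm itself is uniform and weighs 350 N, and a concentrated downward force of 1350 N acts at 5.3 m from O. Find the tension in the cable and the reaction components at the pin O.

T = 1527 N, O_x = 1187 N, O_y = 738.7 N

ΣM about O: T·sin39°·9.1 − 350·4.55 − 1350·5.3 = 0 → T = 8747.5/(9.1·0.62932) = 1527.46 ≈ 1527 N.
ΣF_x = 0: O_x − T·cos39° = 0 → O_x = 1527.46 × 0.777146 = 1187 N.
ΣF_y = 0: O_y + T·sin39° − 350 − 1350 = 0 → O_y = 1700 − 1527.46 × 0.62932 = 738.7 N.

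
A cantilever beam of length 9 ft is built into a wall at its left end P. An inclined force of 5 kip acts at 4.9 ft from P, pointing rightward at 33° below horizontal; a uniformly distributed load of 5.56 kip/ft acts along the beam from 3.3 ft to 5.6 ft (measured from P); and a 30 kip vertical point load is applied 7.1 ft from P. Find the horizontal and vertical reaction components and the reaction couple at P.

P_x = -4.193 kip, P_y = 45.51 kip, M_P = 283.3 kip·ft

Resultant of the distributed load: 5.56 × 2.3 = 12.788 kip at 4.45 ft from P.
ΣF_x = 0: P_x + 5·cos33° = 0 → P_x = -4.193 kip.
ΣF_y = 0: P_y − 5·sin33° − 5.56·2.3 − 30 = 0 → P_y = 45.51 kip.
ΣM about P: M_P − 5·sin33°·4.9 − (5.56·2.3)·4.45 − 30·7.1 = 0 → M_P = 283.3 kip·ft.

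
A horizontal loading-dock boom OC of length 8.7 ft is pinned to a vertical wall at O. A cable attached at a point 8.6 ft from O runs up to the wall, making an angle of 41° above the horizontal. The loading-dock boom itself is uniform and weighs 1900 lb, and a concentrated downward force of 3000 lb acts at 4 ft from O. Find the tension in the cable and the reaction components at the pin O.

ΣM about O: T·sin41°·8.6 − 1900·4.35 − 3000·4 = 0 → T = 20265/(8.6·0.656059) = 3591.74 ≈ 3592 lb.
ΣF_x = 0: O_x − T·cos41° = 0 → O_x = 3591.74 × 0.75471 = 2711 lb.
ΣF_y = 0: O_y + T·sin41° − 1900 − 3000 = 0 → O_y = 4900 − 3591.74 × 0.656059 = 2544 lb.

T = 3592 lb, O_x = 2711 lb, O_y = 2544 lb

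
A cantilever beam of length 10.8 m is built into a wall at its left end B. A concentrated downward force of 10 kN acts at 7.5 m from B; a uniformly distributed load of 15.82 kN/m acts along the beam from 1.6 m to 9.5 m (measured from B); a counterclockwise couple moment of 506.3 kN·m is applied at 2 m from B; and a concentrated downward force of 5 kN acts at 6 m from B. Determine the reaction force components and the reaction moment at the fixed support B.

B_x = 0, B_y = 140.0 kN, M_B = 292.3 kN·m

Resultant of the distributed load: 15.82 × 7.9 = 124.978 kN at 5.55 m from B.
ΣF_x = 0: B_x = 0.
ΣF_y = 0: B_y − 10 − 15.82·7.9 − 5 = 0 → B_y = 140.0 kN.
ΣM about B: M_B − 10·7.5 − (15.82·7.9)·5.55 + 506.3 − 5·6 = 0 → M_B = 292.3 kN·m.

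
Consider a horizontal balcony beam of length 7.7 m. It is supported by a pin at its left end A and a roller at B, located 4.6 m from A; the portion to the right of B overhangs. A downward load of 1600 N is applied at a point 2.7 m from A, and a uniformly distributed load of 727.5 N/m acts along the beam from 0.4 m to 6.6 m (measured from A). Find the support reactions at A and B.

Resultant of the distributed load: 727.5 × 6.2 = 4510.5 N at 3.5 m from A.
ΣM about A: B_y·4.6 − 1600·2.7 − (727.5·6.2)·3.5 = 0 → B_y = 20106.75/4.6 = 4371.03 ≈ 4371 N.
ΣF_y = 0: A_y + 4371.03 − 1600 − 727.5·6.2 = 0 → A_y = 1739 N.
ΣF_x = 0: no horizontal applied forces, so A_x = 0.

A_x = 0, A_y = 1739 N, B_y = 4371 N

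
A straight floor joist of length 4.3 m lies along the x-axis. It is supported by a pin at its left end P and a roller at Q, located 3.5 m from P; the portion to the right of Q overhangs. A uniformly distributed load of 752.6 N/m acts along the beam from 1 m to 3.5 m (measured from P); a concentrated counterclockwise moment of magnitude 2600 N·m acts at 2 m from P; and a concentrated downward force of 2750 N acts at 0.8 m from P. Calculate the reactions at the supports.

Resultant of the distributed load: 752.6 × 2.5 = 1881.5 N at 2.25 m from P.
ΣM about P: Q_y·3.5 − (752.6·2.5)·2.25 + 2600 − 2750·0.8 = 0 → Q_y = 3833.375/3.5 = 1095.25 ≈ 1095 N.
ΣF_y = 0: P_y + 1095.25 − 752.6·2.5 − 2750 = 0 → P_y = 3536 N.
ΣF_x = 0: no horizontal applied forces, so P_x = 0.

P_x = 0, P_y = 3536 N, Q_y = 1095 N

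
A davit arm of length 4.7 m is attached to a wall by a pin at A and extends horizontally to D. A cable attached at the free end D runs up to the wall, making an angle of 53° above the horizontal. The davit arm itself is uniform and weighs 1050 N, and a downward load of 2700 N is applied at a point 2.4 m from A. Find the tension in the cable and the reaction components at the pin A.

T = 2384 N, A_x = 1435 N, A_y = 1846 N

ΣM about A: T·sin53°·4.7 − 1050·2.35 − 2700·2.4 = 0 → T = 8947.5/(4.7·0.798636) = 2383.72 ≈ 2384 N.
ΣF_x = 0: A_x − T·cos53° = 0 → A_x = 2383.72 × 0.601815 = 1435 N.
ΣF_y = 0: A_y + T·sin53° − 1050 − 2700 = 0 → A_y = 3750 − 2383.72 × 0.798636 = 1846 N.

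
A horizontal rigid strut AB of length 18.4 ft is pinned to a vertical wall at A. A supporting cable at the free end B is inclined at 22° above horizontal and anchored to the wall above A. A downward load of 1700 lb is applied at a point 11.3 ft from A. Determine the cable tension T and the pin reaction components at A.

ΣM about A: T·sin22°·18.4 − 1700·11.3 = 0 → T = 19210/(18.4·0.374607) = 2786.98 ≈ 2787 lb.
ΣF_x = 0: A_x − T·cos22° = 0 → A_x = 2786.98 × 0.927184 = 2584 lb.
ΣF_y = 0: A_y + T·sin22° − 1700 = 0 → A_y = 1700 − 2786.98 × 0.374607 = 656.0 lb.

T = 2787 lb, A_x = 2584 lb, A_y = 656.0 lb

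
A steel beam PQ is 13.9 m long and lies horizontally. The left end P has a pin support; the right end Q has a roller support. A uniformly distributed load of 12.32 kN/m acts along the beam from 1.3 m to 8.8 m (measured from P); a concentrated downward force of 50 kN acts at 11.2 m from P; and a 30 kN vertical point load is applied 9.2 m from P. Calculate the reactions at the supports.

P_x = 0, P_y = 78.69 kN, Q_y = 93.71 kN

Resultant of the distributed load: 12.32 × 7.5 = 92.4 kN at 5.05 m from P.
ΣM about P: Q_y·13.9 − (12.32·7.5)·5.05 − 50·11.2 − 30·9.2 = 0 → Q_y = 1302.62/13.9 = 93.7137 ≈ 93.71 kN.
ΣF_y = 0: P_y + 93.7137 − 12.32·7.5 − 50 − 30 = 0 → P_y = 78.69 kN.
ΣF_x = 0: no horizontal applied forces, so P_x = 0.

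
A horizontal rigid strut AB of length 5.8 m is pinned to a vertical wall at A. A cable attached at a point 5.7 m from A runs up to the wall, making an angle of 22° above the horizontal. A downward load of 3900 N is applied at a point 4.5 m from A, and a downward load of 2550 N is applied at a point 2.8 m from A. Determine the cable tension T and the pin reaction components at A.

ΣM about A: T·sin22°·5.7 − 3900·4.5 − 2550·2.8 = 0 → T = 24690/(5.7·0.374607) = 11563 ≈ 11560 N.
ΣF_x = 0: A_x − T·cos22° = 0 → A_x = 11563 × 0.927184 = 10720 N.
ΣF_y = 0: A_y + T·sin22° − 3900 − 2550 = 0 → A_y = 6450 − 11563 × 0.374607 = 2118 N.

T = 11560 N, A_x = 10720 N, A_y = 2118 N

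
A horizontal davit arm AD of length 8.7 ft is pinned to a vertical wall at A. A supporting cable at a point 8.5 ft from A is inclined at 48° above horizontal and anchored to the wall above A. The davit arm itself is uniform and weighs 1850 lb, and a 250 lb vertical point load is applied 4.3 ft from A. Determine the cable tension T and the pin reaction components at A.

ΣM about A: T·sin48°·8.5 − 1850·4.35 − 250·4.3 = 0 → T = 9122.5/(8.5·0.743145) = 1444.18 ≈ 1444 lb.
ΣF_x = 0: A_x − T·cos48° = 0 → A_x = 1444.18 × 0.669131 = 966.3 lb.
ΣF_y = 0: A_y + T·sin48° − 1850 − 250 = 0 → A_y = 2100 − 1444.18 × 0.743145 = 1027 lb.

T = 1444 lb, A_x = 966.3 lb, A_y = 1027 lb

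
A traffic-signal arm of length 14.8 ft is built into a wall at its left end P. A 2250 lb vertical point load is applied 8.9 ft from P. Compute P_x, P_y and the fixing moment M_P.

P_x = 0, P_y = 2250 lb, M_P = 20020 lb·ft

ΣF_x = 0: P_x = 0.
ΣF_y = 0: P_y − 2250 = 0 → P_y = 2250 lb.
ΣM about P: M_P − 2250·8.9 = 0 → M_P = 20020 lb·ft.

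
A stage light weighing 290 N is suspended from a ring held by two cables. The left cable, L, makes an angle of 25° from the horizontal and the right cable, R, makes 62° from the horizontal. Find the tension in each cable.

ΣF_x = 0: −T_L·cos25° + T_R·cos62° = 0 → T_R = 1.93048·T_L.
ΣF_y = 0: T_L·sin25° + T_R·sin62° = 290.
Substitute: T_L·(0.422618 + 1.93048·0.882948) = 290 → T_L = 136.334 ≈ 136.3 N.
Then T_R = 1.93048 × 136.334 = 263.2 N.

T_L = 136.3 N, T_R = 263.2 N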